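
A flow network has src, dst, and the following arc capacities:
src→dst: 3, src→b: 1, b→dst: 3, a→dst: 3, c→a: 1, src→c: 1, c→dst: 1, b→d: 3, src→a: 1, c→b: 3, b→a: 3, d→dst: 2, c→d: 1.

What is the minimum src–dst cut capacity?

Max flow = 6 (via 4 augmenting paths).
In the residual at optimum, the set reachable from src is {src}.
Cut edges: src→c (cap 1), src→b (cap 1), src→a (cap 1), src→dst (cap 3). Sum = 6.

6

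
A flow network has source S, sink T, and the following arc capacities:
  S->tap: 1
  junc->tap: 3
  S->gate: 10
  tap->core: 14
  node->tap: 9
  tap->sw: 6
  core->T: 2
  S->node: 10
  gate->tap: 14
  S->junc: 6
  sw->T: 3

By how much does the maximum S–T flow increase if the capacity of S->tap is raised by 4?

Original max flow = 5.
Edge S->tap does not cross the min cut (source side {S, core, gate, junc, node, sw, tap}), so extra capacity there cannot help.
New max flow = 5. Increase = 0.

0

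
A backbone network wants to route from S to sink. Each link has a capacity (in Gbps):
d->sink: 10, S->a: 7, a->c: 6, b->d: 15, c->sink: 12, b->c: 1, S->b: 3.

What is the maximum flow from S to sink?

Augment S->b->d->sink: bottleneck 3. Total 3.
Augment S->a->c->sink: bottleneck 6. Total 9.
No augmenting path remains in the residual graph.

9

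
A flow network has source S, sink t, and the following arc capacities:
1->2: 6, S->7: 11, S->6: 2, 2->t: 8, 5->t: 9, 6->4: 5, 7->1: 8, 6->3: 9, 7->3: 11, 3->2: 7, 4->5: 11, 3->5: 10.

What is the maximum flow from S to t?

13

Augment S->6->4->5->t: bottleneck 2. Total 2.
Augment S->7->3->5->t: bottleneck 7. Total 9.
Augment S->7->3->2->t: bottleneck 4. Total 13.
No augmenting path remains in the residual graph.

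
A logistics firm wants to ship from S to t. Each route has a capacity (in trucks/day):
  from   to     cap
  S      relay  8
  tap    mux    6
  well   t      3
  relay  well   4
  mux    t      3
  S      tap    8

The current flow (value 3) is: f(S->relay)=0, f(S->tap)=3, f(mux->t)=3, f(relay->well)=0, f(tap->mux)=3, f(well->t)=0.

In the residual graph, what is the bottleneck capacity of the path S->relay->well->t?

3

Residual capacities along the path: S->relay: 8, relay->well: 4, well->t: 3.
Minimum is 3.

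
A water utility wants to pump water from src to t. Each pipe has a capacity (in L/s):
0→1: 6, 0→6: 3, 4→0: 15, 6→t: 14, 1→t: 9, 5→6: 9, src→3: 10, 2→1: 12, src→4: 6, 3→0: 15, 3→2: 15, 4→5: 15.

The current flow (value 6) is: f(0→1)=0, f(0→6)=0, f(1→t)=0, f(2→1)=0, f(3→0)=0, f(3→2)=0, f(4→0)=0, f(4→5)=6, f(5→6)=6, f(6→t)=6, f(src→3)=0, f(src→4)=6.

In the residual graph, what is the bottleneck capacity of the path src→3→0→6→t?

Residual capacities along the path: src→3: 10, 3→0: 15, 0→6: 3, 6→t: 8.
Minimum is 3.

3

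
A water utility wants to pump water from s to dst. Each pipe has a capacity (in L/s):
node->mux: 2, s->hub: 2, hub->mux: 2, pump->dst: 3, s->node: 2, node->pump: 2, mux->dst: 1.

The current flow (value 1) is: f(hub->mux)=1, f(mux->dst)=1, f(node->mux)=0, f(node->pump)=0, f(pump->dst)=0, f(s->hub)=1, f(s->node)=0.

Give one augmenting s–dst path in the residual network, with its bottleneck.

Residual along s->node->pump->dst: s->node: 2, node->pump: 2, pump->dst: 3.
Bottleneck = min = 2.

s->node->pump->dst, bottleneck 2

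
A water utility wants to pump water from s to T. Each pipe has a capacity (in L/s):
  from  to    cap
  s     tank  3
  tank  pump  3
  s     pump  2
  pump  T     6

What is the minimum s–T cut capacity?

Max flow = 5 (via 2 augmenting paths).
In the residual at optimum, the set reachable from s is {s}.
Cut edges: s→tank (cap 3), s→pump (cap 2). Sum = 5.

5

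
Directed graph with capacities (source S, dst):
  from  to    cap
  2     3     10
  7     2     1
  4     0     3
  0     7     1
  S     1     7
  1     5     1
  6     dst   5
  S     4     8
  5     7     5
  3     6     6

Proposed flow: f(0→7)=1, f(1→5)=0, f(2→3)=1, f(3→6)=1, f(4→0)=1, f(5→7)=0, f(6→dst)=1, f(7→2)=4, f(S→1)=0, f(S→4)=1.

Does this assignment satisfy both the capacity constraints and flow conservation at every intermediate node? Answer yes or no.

No

Capacity violated on 7→2: flow 4 > capacity 1.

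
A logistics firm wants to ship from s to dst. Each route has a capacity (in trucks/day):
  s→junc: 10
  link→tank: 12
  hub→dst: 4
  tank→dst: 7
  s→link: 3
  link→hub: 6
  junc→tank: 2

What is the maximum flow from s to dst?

Augment s→link→hub→dst: bottleneck 3. Total 3.
Augment s→junc→tank→dst: bottleneck 2. Total 5.
No augmenting path remains in the residual graph.

5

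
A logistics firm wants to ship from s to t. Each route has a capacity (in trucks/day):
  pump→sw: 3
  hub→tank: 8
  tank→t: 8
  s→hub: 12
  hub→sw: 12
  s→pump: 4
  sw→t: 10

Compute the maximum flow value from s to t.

Augment s→pump→sw→t: bottleneck 3. Total 3.
Augment s→hub→sw→t: bottleneck 7. Total 10.
Augment s→hub→tank→t: bottleneck 5. Total 15.
No augmenting path remains in the residual graph.

15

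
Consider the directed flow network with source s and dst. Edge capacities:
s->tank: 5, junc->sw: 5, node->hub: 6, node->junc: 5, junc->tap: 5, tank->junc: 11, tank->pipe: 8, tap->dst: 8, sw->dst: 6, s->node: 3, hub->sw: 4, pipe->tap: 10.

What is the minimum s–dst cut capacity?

Max flow = 8 (via 2 augmenting paths).
In the residual at optimum, the set reachable from s is {s}.
Cut edges: s->tank (cap 5), s->node (cap 3). Sum = 8.

8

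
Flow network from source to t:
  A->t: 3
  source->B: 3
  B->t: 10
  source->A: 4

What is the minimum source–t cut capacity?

Max flow = 6 (via 2 augmenting paths).
In the residual at optimum, the set reachable from source is {A, source}.
Cut edges: source->B (cap 3), A->t (cap 3). Sum = 6.

6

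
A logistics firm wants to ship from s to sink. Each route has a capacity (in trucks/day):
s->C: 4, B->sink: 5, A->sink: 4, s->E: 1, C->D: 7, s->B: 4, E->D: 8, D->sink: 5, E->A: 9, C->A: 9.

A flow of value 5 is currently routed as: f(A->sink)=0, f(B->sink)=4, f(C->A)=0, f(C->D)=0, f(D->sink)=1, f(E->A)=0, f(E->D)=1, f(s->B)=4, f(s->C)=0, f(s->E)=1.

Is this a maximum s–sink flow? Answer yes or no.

Residual path s->C->D->sink has bottleneck 4 > 0.
Pushing 4 along it raises the flow to 9, so the given flow is not maximum.

No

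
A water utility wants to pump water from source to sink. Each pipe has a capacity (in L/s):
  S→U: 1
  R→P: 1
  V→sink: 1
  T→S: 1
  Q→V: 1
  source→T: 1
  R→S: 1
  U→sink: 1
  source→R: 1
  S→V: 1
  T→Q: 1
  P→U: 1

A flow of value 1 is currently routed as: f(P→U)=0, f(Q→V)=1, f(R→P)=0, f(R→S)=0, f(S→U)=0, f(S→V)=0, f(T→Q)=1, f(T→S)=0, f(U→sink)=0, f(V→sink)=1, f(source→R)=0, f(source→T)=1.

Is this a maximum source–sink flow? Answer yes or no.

Residual path source→R→S→U→sink has bottleneck 1 > 0.
Pushing 1 along it raises the flow to 2, so the given flow is not maximum.

No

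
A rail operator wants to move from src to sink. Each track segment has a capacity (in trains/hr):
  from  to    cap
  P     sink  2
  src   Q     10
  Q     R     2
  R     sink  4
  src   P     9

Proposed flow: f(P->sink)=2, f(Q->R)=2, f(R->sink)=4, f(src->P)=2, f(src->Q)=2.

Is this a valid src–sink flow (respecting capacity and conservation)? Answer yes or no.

No

Conservation fails at R: inflow 2 ≠ outflow 4.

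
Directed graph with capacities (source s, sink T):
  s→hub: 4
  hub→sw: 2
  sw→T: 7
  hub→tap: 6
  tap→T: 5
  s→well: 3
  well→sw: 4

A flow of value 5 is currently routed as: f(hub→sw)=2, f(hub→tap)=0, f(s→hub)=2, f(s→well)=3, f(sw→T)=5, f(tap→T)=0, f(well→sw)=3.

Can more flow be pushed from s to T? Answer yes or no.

Residual path s→hub→tap→T has bottleneck 2 > 0.
Pushing 2 along it raises the flow to 7, so the given flow is not maximum.

Yes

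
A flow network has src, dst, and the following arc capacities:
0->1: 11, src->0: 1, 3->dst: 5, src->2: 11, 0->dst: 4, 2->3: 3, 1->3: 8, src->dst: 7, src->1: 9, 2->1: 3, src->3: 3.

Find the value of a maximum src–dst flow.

13

Augment src->dst: bottleneck 7. Total 7.
Augment src->0->dst: bottleneck 1. Total 8.
Augment src->3->dst: bottleneck 3. Total 11.
Augment src->2->3->dst: bottleneck 2. Total 13.
No augmenting path remains in the residual graph.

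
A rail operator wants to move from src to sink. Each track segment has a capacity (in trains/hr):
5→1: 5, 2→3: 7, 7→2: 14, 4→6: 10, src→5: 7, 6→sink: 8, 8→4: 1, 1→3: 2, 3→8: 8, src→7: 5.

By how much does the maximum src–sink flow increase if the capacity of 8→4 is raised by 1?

Original max flow = 1.
After raising cap(8→4), augmenting paths through that edge carry 1 more unit.
New max flow = 2. Increase = 1.

1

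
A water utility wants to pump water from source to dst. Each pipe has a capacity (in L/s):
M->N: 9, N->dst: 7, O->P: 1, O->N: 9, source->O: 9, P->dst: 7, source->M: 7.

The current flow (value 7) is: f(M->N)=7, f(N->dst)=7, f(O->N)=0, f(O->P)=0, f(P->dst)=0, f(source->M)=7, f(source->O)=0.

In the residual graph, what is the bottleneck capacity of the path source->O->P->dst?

1

Residual capacities along the path: source->O: 9, O->P: 1, P->dst: 7.
Minimum is 1.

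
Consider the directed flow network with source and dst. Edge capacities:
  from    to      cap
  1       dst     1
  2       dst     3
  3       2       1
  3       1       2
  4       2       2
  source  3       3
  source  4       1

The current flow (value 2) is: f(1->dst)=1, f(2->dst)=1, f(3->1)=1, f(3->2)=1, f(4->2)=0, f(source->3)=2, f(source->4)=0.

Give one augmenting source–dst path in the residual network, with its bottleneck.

source->4->2->dst, bottleneck 1

Residual along source->4->2->dst: source->4: 1, 4->2: 2, 2->dst: 2.
Bottleneck = min = 1.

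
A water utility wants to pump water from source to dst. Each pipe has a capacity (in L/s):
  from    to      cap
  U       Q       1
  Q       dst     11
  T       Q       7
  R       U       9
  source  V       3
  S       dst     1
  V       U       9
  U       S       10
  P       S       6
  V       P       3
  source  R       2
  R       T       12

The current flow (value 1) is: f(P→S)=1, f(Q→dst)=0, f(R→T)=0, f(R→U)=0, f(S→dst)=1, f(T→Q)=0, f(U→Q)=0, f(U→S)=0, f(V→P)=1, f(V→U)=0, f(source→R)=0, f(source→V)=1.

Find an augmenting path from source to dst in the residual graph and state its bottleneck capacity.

Residual along source→V→U→Q→dst: source→V: 2, V→U: 9, U→Q: 1, Q→dst: 11.
Bottleneck = min = 1.

source→V→U→Q→dst, bottleneck 1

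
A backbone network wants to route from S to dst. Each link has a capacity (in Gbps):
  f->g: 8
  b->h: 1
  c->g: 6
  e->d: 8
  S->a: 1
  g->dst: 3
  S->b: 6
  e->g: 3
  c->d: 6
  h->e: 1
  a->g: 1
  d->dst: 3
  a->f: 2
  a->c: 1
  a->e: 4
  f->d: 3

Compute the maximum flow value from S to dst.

2

Augment S->a->g->dst: bottleneck 1. Total 1.
Augment S->b->h->e->g->dst: bottleneck 1. Total 2.
No augmenting path remains in the residual graph.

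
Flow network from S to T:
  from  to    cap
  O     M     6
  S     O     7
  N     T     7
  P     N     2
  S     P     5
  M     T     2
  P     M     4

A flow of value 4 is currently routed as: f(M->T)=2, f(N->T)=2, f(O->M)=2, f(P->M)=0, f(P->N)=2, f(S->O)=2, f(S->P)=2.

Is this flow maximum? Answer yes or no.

Residual reachable from S: {M, O, P, S}; T is not reachable.
Saturated cut: P->N, M->T with total capacity 4 = current flow value. Flow is maximum.

Yes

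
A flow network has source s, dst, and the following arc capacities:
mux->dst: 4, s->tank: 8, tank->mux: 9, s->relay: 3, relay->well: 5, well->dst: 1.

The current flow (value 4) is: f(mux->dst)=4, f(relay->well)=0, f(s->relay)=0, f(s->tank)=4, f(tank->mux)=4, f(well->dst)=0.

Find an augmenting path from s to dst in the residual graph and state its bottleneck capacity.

s->relay->well->dst, bottleneck 1

Residual along s->relay->well->dst: s->relay: 3, relay->well: 5, well->dst: 1.
Bottleneck = min = 1.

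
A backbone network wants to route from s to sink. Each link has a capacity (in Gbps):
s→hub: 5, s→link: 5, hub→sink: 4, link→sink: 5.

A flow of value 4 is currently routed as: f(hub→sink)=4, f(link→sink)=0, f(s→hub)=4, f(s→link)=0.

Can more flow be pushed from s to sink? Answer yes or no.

Yes

Residual path s→link→sink has bottleneck 5 > 0.
Pushing 5 along it raises the flow to 9, so the given flow is not maximum.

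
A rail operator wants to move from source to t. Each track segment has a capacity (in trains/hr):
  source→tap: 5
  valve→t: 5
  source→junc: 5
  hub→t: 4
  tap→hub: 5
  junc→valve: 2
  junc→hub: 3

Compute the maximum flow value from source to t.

6

Augment source→tap→hub→t: bottleneck 4. Total 4.
Augment source→junc→valve→t: bottleneck 2. Total 6.
No augmenting path remains in the residual graph.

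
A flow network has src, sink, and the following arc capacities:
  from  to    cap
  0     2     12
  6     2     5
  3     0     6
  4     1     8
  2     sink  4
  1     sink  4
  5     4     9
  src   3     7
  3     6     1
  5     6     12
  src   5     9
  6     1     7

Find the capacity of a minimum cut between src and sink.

8

Max flow = 8 (via 2 augmenting paths).
In the residual at optimum, the set reachable from src is {0, 1, 2, 3, 4, 5, 6, src}.
Cut edges: 1→sink (cap 4), 2→sink (cap 4). Sum = 8.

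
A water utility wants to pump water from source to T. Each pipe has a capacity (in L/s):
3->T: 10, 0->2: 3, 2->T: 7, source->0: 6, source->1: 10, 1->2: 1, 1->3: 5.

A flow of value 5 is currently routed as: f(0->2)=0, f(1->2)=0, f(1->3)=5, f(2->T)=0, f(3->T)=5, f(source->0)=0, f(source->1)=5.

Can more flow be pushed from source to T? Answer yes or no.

Yes

Residual path source->1->2->T has bottleneck 1 > 0.
Pushing 1 along it raises the flow to 6, so the given flow is not maximum.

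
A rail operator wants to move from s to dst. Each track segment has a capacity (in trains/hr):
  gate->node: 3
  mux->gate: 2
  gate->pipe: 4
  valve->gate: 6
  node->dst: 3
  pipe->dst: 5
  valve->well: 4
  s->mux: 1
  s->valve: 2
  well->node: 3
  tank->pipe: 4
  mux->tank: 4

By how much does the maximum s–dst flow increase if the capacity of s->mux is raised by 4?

4

Original max flow = 3.
After raising cap(s->mux), augmenting paths through that edge carry 4 more units.
New max flow = 7. Increase = 4.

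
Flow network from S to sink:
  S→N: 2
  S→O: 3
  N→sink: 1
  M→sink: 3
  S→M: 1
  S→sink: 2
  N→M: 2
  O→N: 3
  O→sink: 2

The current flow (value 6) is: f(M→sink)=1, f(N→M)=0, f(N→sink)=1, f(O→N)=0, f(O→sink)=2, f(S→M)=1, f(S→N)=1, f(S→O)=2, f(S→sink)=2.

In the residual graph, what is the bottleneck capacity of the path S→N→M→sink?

Residual capacities along the path: S→N: 1, N→M: 2, M→sink: 2.
Minimum is 1.

1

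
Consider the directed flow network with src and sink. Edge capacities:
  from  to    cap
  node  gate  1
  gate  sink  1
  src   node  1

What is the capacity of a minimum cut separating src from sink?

1

Max flow = 1 (via 1 augmenting path).
In the residual at optimum, the set reachable from src is {src}.
Cut edges: src->node (cap 1). Sum = 1.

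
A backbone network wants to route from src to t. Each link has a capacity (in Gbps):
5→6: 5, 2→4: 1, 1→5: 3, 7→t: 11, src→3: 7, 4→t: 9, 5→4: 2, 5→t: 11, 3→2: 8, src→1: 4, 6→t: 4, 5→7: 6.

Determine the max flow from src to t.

4

Augment src→1→5→t: bottleneck 3. Total 3.
Augment src→3→2→4→t: bottleneck 1. Total 4.
No augmenting path remains in the residual graph.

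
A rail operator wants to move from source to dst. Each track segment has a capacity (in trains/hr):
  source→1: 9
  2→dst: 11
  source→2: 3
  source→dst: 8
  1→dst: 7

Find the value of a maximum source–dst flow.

Augment source→dst: bottleneck 8. Total 8.
Augment source→1→dst: bottleneck 7. Total 15.
Augment source→2→dst: bottleneck 3. Total 18.
No augmenting path remains in the residual graph.

18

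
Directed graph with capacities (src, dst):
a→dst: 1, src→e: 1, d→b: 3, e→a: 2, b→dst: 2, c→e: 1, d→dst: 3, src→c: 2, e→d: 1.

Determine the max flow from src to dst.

2

Augment src→e→d→dst: bottleneck 1. Total 1.
Augment src→c→e→a→dst: bottleneck 1. Total 2.
No augmenting path remains in the residual graph.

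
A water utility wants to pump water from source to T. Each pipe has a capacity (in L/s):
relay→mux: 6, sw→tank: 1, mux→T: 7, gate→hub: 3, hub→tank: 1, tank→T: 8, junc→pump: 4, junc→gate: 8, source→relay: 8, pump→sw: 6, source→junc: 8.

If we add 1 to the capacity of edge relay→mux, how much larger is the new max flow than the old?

1

Original max flow = 8.
After raising cap(relay→mux), augmenting paths through that edge carry 1 more unit.
New max flow = 9. Increase = 1.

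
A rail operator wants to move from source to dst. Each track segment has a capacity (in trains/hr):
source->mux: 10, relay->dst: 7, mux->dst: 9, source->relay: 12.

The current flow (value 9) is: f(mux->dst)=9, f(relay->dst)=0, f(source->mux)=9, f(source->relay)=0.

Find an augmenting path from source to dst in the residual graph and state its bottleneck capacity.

Residual along source->relay->dst: source->relay: 12, relay->dst: 7.
Bottleneck = min = 7.

source->relay->dst, bottleneck 7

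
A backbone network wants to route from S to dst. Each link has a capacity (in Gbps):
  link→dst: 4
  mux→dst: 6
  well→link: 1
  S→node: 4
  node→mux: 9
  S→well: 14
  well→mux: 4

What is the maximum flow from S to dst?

Augment S→node→mux→dst: bottleneck 4. Total 4.
Augment S→well→mux→dst: bottleneck 2. Total 6.
Augment S→well→link→dst: bottleneck 1. Total 7.
No augmenting path remains in the residual graph.

7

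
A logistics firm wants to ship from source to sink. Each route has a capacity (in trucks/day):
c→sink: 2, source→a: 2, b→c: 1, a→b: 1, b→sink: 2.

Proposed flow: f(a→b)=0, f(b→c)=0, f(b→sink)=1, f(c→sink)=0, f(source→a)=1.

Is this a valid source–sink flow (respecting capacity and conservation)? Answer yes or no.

No

Conservation fails at a: inflow 1 ≠ outflow 0.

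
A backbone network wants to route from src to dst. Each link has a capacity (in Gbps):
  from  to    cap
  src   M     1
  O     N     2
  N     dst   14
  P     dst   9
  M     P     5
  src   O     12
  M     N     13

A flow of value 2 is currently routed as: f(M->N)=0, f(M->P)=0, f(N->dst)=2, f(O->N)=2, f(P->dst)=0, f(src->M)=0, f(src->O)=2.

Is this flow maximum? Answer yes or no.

No

Residual path src->M->N->dst has bottleneck 1 > 0.
Pushing 1 along it raises the flow to 3, so the given flow is not maximum.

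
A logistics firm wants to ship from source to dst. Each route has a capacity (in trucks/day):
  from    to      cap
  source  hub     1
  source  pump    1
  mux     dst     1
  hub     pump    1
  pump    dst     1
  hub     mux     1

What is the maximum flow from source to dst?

Augment source->pump->dst: bottleneck 1. Total 1.
Augment source->hub->mux->dst: bottleneck 1. Total 2.
No augmenting path remains in the residual graph.

2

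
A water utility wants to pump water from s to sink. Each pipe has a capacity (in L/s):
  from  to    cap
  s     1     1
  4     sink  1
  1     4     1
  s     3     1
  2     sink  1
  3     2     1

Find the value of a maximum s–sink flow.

2

Augment s->1->4->sink: bottleneck 1. Total 1.
Augment s->3->2->sink: bottleneck 1. Total 2.
No augmenting path remains in the residual graph.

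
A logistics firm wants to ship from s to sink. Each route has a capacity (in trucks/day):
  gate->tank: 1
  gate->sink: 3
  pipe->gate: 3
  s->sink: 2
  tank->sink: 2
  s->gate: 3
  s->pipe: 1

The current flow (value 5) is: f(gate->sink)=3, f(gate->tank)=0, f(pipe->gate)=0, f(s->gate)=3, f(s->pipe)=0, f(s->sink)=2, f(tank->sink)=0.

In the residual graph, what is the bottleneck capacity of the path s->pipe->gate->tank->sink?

Residual capacities along the path: s->pipe: 1, pipe->gate: 3, gate->tank: 1, tank->sink: 2.
Minimum is 1.

1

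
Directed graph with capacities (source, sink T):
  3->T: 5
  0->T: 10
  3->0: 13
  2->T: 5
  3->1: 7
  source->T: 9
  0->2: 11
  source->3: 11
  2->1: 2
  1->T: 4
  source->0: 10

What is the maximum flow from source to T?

30

Augment source->T: bottleneck 9. Total 9.
Augment source->3->T: bottleneck 5. Total 14.
Augment source->0->T: bottleneck 10. Total 24.
Augment source->3->1->T: bottleneck 4. Total 28.
Augment source->3->0->2->T: bottleneck 2. Total 30.
No augmenting path remains in the residual graph.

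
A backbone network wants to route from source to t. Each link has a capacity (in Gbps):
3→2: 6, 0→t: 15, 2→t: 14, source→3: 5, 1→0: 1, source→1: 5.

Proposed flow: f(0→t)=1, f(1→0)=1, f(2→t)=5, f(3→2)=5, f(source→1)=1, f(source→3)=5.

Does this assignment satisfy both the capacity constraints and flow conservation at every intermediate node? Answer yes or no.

Every edge has 0 ≤ f(e) ≤ cap(e).
At each intermediate node, inflow equals outflow.

Yes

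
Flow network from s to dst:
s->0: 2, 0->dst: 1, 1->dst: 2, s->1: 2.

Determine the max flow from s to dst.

3

Augment s->0->dst: bottleneck 1. Total 1.
Augment s->1->dst: bottleneck 2. Total 3.
No augmenting path remains in the residual graph.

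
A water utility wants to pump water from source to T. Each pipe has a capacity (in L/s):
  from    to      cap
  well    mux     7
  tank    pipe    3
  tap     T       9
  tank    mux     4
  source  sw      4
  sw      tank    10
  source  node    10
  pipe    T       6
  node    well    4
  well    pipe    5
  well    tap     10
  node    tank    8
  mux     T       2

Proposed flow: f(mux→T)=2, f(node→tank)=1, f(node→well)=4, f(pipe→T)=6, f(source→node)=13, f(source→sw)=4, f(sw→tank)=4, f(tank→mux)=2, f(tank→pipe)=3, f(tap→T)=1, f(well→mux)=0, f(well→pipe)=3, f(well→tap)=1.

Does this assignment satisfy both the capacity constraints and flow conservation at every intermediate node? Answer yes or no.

Capacity violated on source→node: flow 13 > capacity 10.

No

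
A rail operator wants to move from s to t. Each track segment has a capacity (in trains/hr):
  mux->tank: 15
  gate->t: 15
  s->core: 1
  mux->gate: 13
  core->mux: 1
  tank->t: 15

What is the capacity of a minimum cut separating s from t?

1

Max flow = 1 (via 1 augmenting path).
In the residual at optimum, the set reachable from s is {s}.
Cut edges: s->core (cap 1). Sum = 1.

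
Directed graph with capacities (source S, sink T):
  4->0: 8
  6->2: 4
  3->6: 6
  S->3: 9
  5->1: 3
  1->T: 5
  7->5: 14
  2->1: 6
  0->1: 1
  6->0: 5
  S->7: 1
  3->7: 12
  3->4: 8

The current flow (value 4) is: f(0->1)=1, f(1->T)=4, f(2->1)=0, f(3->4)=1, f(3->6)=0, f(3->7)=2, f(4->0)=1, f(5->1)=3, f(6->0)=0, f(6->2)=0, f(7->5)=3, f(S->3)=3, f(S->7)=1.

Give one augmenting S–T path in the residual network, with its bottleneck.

Residual along S->3->6->2->1->T: S->3: 6, 3->6: 6, 6->2: 4, 2->1: 6, 1->T: 1.
Bottleneck = min = 1.

S->3->6->2->1->T, bottleneck 1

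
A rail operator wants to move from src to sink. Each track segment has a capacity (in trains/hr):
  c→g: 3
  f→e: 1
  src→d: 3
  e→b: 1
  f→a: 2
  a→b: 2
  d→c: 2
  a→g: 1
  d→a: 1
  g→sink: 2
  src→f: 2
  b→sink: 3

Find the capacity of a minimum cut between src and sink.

5

Max flow = 5 (via 4 augmenting paths).
In the residual at optimum, the set reachable from src is {src}.
Cut edges: src→d (cap 3), src→f (cap 2). Sum = 5.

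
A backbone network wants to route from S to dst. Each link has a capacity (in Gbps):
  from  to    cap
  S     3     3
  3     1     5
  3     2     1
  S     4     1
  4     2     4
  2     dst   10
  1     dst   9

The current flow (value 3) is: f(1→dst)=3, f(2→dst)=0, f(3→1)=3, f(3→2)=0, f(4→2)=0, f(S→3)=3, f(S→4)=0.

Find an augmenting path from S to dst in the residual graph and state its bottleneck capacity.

Residual along S→4→2→dst: S→4: 1, 4→2: 4, 2→dst: 10.
Bottleneck = min = 1.

S→4→2→dst, bottleneck 1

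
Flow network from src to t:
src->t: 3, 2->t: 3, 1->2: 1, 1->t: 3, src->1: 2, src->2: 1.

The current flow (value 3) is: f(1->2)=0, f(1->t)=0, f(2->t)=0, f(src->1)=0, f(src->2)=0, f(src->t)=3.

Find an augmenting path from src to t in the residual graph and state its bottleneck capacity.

src->1->t, bottleneck 2

Residual along src->1->t: src->1: 2, 1->t: 3.
Bottleneck = min = 2.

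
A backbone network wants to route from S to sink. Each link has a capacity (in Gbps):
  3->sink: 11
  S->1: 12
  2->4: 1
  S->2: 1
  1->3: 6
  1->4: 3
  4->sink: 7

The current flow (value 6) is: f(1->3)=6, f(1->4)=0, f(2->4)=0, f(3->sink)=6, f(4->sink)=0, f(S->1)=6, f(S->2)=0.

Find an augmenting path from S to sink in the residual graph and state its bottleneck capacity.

S->1->4->sink, bottleneck 3

Residual along S->1->4->sink: S->1: 6, 1->4: 3, 4->sink: 7.
Bottleneck = min = 3.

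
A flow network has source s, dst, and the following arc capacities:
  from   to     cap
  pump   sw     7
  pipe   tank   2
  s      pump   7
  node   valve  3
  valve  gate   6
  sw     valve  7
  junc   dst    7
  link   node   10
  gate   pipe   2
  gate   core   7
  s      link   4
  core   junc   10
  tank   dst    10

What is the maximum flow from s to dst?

6

Augment s->pump->sw->valve->gate->pipe->tank->dst: bottleneck 2. Total 2.
Augment s->pump->sw->valve->gate->core->junc->dst: bottleneck 4. Total 6.
No augmenting path remains in the residual graph.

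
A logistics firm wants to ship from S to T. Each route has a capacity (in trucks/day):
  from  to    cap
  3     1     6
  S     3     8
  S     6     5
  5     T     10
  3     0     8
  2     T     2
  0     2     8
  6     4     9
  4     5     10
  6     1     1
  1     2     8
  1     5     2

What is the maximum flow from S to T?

9

Augment S→6→4→5→T: bottleneck 5. Total 5.
Augment S→3→1→5→T: bottleneck 2. Total 7.
Augment S→3→1→2→T: bottleneck 2. Total 9.
No augmenting path remains in the residual graph.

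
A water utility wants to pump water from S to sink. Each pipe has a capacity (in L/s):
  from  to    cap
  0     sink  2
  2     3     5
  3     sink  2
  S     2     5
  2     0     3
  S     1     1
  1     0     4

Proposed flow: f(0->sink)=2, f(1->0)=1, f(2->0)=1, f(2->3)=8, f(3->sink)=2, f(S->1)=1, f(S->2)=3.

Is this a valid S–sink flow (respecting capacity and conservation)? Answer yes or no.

No

Capacity violated on 2->3: flow 8 > capacity 5.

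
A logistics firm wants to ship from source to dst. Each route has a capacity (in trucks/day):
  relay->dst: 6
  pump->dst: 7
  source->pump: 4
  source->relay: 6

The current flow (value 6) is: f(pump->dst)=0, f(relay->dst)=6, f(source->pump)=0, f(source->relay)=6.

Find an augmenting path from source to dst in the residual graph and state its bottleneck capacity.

source->pump->dst, bottleneck 4

Residual along source->pump->dst: source->pump: 4, pump->dst: 7.
Bottleneck = min = 4.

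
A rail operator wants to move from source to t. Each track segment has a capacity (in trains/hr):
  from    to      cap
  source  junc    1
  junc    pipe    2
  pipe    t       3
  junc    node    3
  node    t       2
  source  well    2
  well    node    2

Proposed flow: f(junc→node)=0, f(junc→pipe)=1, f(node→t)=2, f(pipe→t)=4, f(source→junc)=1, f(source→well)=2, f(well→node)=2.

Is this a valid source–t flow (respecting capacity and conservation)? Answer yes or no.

No

Capacity violated on pipe→t: flow 4 > capacity 3.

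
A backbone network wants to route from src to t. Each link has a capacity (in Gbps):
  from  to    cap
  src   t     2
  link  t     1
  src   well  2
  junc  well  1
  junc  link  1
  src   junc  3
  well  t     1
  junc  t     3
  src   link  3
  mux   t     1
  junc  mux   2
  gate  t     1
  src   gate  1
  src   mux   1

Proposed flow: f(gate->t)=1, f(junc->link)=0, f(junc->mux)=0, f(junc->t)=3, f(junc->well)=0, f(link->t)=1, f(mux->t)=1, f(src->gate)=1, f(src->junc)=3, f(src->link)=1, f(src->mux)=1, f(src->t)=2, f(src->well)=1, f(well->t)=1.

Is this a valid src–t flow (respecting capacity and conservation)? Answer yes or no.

Yes

Every edge has 0 ≤ f(e) ≤ cap(e).
At each intermediate node, inflow equals outflow.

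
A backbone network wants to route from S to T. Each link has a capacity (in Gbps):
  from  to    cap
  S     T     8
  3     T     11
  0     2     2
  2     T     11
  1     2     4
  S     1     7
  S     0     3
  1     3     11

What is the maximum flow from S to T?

Augment S→T: bottleneck 8. Total 8.
Augment S→0→2→T: bottleneck 2. Total 10.
Augment S→1→2→T: bottleneck 4. Total 14.
Augment S→1→3→T: bottleneck 3. Total 17.
No augmenting path remains in the residual graph.

17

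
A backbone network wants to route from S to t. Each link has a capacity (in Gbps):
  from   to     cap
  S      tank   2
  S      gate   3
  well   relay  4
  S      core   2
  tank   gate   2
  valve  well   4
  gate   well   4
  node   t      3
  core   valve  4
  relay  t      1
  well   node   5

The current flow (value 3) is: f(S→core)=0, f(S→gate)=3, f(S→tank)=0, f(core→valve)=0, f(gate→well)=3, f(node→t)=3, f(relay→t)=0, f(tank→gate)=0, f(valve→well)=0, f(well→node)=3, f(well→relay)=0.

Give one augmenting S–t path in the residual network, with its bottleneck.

S→tank→gate→well→relay→t, bottleneck 1

Residual along S→tank→gate→well→relay→t: S→tank: 2, tank→gate: 2, gate→well: 1, well→relay: 4, relay→t: 1.
Bottleneck = min = 1.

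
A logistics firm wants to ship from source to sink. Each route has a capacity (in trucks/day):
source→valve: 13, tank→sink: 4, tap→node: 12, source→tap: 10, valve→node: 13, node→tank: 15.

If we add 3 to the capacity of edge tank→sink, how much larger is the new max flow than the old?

3

Original max flow = 4.
After raising cap(tank→sink), augmenting paths through that edge carry 3 more units.
New max flow = 7. Increase = 3.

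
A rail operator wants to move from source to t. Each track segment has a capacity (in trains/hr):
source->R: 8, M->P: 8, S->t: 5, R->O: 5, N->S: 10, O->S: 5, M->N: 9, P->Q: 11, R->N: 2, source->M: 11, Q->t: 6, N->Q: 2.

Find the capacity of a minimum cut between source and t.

11

Max flow = 11 (via 3 augmenting paths).
In the residual at optimum, the set reachable from source is {M, N, O, P, Q, R, S, source}.
Cut edges: S->t (cap 5), Q->t (cap 6). Sum = 11.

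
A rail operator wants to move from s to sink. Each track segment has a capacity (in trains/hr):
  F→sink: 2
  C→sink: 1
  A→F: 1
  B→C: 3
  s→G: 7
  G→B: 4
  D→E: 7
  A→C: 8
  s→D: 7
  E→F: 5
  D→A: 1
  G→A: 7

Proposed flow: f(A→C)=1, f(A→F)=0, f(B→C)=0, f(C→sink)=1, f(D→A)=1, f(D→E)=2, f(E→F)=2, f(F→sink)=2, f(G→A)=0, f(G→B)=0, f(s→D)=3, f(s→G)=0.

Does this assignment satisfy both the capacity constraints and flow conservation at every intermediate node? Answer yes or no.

Yes

Every edge has 0 ≤ f(e) ≤ cap(e).
At each intermediate node, inflow equals outflow.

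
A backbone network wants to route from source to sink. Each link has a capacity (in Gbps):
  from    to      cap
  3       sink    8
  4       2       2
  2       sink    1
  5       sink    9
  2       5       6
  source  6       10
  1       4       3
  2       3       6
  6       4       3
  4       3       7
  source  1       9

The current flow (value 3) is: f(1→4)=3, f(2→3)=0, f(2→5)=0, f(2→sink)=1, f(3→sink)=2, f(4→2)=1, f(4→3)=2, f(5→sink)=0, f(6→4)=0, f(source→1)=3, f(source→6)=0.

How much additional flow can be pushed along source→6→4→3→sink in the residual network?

3

Residual capacities along the path: source→6: 10, 6→4: 3, 4→3: 5, 3→sink: 6.
Minimum is 3.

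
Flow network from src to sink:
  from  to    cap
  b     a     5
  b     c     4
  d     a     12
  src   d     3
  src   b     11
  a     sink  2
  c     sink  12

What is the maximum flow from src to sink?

6

Augment src->b->c->sink: bottleneck 4. Total 4.
Augment src->b->a->sink: bottleneck 2. Total 6.
No augmenting path remains in the residual graph.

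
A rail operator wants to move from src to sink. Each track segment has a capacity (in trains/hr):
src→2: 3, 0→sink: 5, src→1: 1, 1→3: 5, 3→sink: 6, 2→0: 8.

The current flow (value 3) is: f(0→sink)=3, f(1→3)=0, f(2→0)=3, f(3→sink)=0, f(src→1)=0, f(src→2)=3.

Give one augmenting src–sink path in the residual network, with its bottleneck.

Residual along src→1→3→sink: src→1: 1, 1→3: 5, 3→sink: 6.
Bottleneck = min = 1.

src→1→3→sink, bottleneck 1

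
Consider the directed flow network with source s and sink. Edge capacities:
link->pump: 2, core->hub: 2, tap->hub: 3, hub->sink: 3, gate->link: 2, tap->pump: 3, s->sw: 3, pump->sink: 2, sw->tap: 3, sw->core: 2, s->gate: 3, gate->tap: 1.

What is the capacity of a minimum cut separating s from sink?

5

Max flow = 5 (via 4 augmenting paths).
In the residual at optimum, the set reachable from s is {core, gate, hub, link, pump, s, sw, tap}.
Cut edges: hub->sink (cap 3), pump->sink (cap 2). Sum = 5.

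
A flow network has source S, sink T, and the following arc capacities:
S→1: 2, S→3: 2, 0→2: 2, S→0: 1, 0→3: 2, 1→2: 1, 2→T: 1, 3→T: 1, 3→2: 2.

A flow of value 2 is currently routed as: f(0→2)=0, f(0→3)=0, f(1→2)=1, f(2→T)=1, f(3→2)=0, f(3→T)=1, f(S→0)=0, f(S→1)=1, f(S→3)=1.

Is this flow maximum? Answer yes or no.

Residual reachable from S: {0, 1, 2, 3, S}; T is not reachable.
Saturated cut: 3→T, 2→T with total capacity 2 = current flow value. Flow is maximum.

Yes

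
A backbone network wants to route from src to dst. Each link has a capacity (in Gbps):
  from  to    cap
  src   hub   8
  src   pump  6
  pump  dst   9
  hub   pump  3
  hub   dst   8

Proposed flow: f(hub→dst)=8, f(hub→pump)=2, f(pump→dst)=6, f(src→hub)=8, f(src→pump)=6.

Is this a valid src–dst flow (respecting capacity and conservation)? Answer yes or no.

Conservation fails at hub: inflow 8 ≠ outflow 10.

No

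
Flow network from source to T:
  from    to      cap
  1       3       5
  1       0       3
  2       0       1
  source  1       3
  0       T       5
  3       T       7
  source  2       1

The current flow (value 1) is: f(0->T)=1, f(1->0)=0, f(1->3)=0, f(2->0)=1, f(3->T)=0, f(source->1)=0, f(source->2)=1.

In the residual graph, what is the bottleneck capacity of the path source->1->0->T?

3

Residual capacities along the path: source->1: 3, 1->0: 3, 0->T: 4.
Minimum is 3.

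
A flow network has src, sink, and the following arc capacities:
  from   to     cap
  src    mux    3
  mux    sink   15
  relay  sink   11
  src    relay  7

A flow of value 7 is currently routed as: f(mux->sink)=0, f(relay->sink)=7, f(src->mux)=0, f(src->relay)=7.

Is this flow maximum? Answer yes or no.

No

Residual path src->mux->sink has bottleneck 3 > 0.
Pushing 3 along it raises the flow to 10, so the given flow is not maximum.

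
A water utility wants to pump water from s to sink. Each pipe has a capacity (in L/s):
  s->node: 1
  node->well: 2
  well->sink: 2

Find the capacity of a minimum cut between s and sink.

1

Max flow = 1 (via 1 augmenting path).
In the residual at optimum, the set reachable from s is {s}.
Cut edges: s->node (cap 1). Sum = 1.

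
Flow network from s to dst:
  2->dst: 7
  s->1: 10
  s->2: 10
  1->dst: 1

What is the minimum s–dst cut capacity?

8

Max flow = 8 (via 2 augmenting paths).
In the residual at optimum, the set reachable from s is {1, 2, s}.
Cut edges: 1->dst (cap 1), 2->dst (cap 7). Sum = 8.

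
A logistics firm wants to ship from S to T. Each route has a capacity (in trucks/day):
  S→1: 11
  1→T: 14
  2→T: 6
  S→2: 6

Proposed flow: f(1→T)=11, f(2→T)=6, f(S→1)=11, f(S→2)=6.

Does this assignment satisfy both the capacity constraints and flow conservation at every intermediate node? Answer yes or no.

Yes

Every edge has 0 ≤ f(e) ≤ cap(e).
At each intermediate node, inflow equals outflow.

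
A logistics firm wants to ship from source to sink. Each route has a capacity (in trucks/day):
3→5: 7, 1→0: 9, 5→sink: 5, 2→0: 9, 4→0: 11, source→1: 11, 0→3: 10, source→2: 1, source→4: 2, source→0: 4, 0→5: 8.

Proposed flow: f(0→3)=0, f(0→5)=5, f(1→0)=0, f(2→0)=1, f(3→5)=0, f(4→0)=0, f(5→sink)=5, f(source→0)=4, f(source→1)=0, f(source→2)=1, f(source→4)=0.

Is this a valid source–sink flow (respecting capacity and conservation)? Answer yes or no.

Yes

Every edge has 0 ≤ f(e) ≤ cap(e).
At each intermediate node, inflow equals outflow.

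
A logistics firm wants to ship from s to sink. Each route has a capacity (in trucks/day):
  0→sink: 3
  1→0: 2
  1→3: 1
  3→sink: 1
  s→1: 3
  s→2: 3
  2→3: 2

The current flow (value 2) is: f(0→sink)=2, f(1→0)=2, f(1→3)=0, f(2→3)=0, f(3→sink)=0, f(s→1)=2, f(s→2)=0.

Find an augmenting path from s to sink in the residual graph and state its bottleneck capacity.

Residual along s→1→3→sink: s→1: 1, 1→3: 1, 3→sink: 1.
Bottleneck = min = 1.

s→1→3→sink, bottleneck 1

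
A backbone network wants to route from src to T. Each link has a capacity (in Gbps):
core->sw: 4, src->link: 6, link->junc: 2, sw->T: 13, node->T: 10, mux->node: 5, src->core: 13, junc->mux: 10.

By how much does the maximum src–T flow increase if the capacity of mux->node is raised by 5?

0

Original max flow = 6.
Edge mux->node does not cross the min cut (source side {core, link, src}), so extra capacity there cannot help.
New max flow = 6. Increase = 0.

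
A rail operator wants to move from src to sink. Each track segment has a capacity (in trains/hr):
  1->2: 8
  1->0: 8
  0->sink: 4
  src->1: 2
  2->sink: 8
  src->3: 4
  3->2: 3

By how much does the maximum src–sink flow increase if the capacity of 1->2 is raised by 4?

Original max flow = 5.
Edge 1->2 does not cross the min cut (source side {3, src}), so extra capacity there cannot help.
New max flow = 5. Increase = 0.

0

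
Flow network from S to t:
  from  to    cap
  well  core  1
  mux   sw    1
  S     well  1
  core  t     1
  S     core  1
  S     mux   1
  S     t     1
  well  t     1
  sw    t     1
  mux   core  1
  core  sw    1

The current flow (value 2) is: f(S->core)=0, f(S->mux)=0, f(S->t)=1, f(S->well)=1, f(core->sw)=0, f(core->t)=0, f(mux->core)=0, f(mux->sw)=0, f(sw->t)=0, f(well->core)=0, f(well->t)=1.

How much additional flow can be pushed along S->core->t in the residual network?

Residual capacities along the path: S->core: 1, core->t: 1.
Minimum is 1.

1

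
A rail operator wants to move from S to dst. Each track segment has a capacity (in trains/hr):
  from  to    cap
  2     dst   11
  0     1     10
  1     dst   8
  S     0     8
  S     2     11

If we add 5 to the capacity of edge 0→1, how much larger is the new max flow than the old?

0

Original max flow = 19.
Edge 0→1 does not cross the min cut (source side {S}), so extra capacity there cannot help.
New max flow = 19. Increase = 0.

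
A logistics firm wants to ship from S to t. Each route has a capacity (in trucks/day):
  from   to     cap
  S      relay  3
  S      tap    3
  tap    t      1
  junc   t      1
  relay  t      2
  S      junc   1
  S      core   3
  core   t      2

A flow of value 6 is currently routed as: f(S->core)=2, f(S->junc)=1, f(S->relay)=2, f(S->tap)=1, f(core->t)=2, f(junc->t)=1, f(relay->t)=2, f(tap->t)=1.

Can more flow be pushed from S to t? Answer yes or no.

Residual reachable from S: {S, core, relay, tap}; t is not reachable.
Saturated cut: S->junc, tap->t, relay->t, core->t with total capacity 6 = current flow value. Flow is maximum.

No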